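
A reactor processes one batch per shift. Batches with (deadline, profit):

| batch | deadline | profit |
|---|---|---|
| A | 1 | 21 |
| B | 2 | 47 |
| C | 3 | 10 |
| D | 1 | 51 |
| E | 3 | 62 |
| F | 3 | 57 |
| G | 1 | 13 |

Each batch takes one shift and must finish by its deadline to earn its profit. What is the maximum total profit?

Sort by profit descending; place each in the latest free slot ≤ its deadline.
By profit: E(d3,62), F(d3,57), D(d1,51), B(d2,47), A(d1,21), G(d1,13), C(d3,10)
E→slot 3; F→slot 2; D→slot 1; B skipped; A skipped; G skipped; C skipped.
Profit = 51 + 57 + 62 = 170

170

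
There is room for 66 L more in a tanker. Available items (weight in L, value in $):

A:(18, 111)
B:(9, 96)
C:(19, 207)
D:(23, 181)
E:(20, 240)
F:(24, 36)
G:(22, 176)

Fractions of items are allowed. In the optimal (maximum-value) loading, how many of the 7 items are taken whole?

3

Sort by value per unit weight and fill in that order.
Ratios (sorted): E 12.00, C 10.89, B 10.67, G 8.00, D 7.87, A 6.17, F 1.50
take E (20 @ 240); take C (19 @ 207); take B (9 @ 96); take 18/22 of G → 144.00. Capacity used 66/66.
3 item(s) taken whole; one partial (take 18/22 of G).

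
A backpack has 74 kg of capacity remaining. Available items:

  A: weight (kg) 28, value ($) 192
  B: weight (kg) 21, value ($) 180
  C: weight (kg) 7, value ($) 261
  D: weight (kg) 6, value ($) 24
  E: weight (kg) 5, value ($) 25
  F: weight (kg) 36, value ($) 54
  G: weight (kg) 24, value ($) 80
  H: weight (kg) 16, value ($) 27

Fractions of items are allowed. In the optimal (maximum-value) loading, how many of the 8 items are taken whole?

Greedy by value/weight ratio, highest first.
Order: C (261/7=37.29) > B (180/21=8.57) > A (192/28=6.86) > E (25/5=5.00) > D (24/6=4.00) > G (80/24=3.33) > H (27/16=1.69) > F (54/36=1.50)
Fill: take C (7 @ 261) → take B (21 @ 180) → take A (28 @ 192) → take E (5 @ 25) → take D (6 @ 24) → take 7/24 of G → 23.33; 74/74 used.
5 item(s) taken whole; one partial (take 7/24 of G).

5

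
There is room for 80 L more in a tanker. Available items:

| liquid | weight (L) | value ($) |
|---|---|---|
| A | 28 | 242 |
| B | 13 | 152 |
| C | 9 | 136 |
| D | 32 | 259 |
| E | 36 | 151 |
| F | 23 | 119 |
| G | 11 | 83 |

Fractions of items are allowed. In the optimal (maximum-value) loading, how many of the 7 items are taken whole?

Order: C (136/9=15.11) > B (152/13=11.69) > A (242/28=8.64) > D (259/32=8.09) > G (83/11=7.55) > F (119/23=5.17) > E (151/36=4.19)
Fill: take C (9 @ 136) → take B (13 @ 152) → take A (28 @ 242) → take 30/32 of D → 242.81; 80/80 used.
3 item(s) taken whole; one partial (take 30/32 of D).

3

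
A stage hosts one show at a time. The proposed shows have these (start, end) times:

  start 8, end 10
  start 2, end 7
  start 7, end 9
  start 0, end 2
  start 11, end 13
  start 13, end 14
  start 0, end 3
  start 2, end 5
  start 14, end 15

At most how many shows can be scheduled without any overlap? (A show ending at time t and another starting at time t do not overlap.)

6

Sorted by end: (0,2)  (0,3)  (2,5)  (2,7)  (7,9)  (8,10)  (11,13)  (13,14)  (14,15)
take (0,2); take (2,5); skip (2,7); take (7,9); take (11,13); take (13,14); take (14,15).
Selected 6 shows.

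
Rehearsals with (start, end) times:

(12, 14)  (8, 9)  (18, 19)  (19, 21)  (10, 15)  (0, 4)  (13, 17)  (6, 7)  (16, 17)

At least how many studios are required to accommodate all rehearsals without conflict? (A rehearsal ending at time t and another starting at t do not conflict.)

3

Count concurrent intervals with a sweep; the peak is the room count.
Events (time:±→running): 0:+→1 4:-→0 6:+→1 7:-→0 8:+→1 9:-→0 10:+→1 12:+→2 13:+→3 … peak 3.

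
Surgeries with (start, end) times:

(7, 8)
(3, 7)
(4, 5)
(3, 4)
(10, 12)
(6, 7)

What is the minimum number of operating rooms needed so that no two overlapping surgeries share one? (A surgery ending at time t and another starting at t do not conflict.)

The answer is the maximum number of intervals overlapping at any instant.
starts: [3, 3, 4, 6, 7, 10]
ends:   [4, 5, 7, 7, 8, 12]
s3→1 s3→2  — peak 2.

2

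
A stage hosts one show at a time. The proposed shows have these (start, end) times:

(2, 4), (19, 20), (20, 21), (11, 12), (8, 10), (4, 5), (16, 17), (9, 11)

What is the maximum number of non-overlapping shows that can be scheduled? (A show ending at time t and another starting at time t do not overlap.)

7

Sort by end time and greedily take each interval whose start is ≥ the last chosen end.
Sorted by end: (2,4)  (4,5)  (8,10)  (9,11)  (11,12)  (16,17)  (19,20)  (20,21)
take (2,4); take (4,5); take (8,10); take (11,12); take (16,17); take (19,20); take (20,21).
Selected 7 shows.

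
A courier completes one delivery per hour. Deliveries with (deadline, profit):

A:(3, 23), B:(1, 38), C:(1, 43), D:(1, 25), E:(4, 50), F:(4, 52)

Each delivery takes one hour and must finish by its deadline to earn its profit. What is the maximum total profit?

168

By profit: F(d4,52), E(d4,50), C(d1,43), B(d1,38), D(d1,25), A(d3,23)
F→slot 4; E→slot 3; C→slot 1; B skipped; D skipped; A→slot 2.
Profit = 43 + 23 + 50 + 52 = 168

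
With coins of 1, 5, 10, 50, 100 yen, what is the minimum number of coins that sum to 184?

Use the largest denomination that fits, subtract, and repeat.
184 − 1×100→84 − 1×50→34 − 3×10→4 − 4×1→0
Total coins = 1 + 1 + 3 + 4 = 9

9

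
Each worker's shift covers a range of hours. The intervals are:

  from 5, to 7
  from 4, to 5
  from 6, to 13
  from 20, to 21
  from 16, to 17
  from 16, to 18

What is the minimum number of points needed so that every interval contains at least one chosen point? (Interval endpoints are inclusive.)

4

Sorted: [4,5] [5,7] [6,13] [16,17] [16,18] [20,21]
{[4,5],[5,7]} hit by 5; {[6,13]} hit by 13; {[16,17],[16,18]} hit by 17; {[20,21]} hit by 21.
Points: 5, 13, 17, 21 (4 total).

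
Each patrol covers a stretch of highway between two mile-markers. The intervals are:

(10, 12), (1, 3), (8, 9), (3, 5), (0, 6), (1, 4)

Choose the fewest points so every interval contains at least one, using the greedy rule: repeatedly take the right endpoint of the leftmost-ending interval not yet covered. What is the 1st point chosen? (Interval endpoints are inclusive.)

Process intervals by earliest right end; each time one isn't hit yet, stab at its right endpoint.
By right end: [1,3]  [1,4]  [3,5]  [0,6]  [8,9]  [10,12]
[1,3] uncovered → point at 3; [8,9] uncovered → point at 9; [10,12] uncovered → point at 12.
Points: 3, 9, 12 (3 total).

3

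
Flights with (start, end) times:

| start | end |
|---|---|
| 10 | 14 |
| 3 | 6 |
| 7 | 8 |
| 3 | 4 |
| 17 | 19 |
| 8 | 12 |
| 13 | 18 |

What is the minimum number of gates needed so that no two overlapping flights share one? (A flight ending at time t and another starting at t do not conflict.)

2

The answer is the maximum number of intervals overlapping at any instant.
starts: [3, 3, 7, 8, 10, 13, 17]
ends:   [4, 6, 8, 12, 14, 18, 19]
s3→1 s3→2  — peak 2.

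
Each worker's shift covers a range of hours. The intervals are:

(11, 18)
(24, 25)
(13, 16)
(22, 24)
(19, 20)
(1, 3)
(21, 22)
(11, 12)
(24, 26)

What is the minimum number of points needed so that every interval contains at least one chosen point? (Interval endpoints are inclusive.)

6

By right end: [1,3]  [11,12]  [13,16]  [11,18]  [19,20]  [21,22]  [22,24]  [24,25]  [24,26]
[1,3] uncovered → point at 3; [11,12] uncovered → point at 12; [13,16] uncovered → point at 16; [19,20] uncovered → point at 20; [21,22] uncovered → point at 22; [24,25] uncovered → point at 25.
Points: 3, 12, 16, 20, 22, 25 (6 total).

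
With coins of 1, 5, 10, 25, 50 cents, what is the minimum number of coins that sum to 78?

5

Use the largest denomination that fits, subtract, and repeat.
78 − 1×50→28 − 1×25→3 − 3×1→0
Total coins = 1 + 1 + 3 = 5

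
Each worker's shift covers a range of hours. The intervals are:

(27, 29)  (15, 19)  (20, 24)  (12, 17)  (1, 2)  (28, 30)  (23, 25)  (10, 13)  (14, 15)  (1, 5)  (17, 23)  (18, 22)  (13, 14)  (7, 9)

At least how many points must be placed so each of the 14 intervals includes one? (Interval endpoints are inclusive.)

Process intervals by earliest right end; each time one isn't hit yet, stab at its right endpoint.
By right end: [1,2]  [1,5]  [7,9]  [10,13]  [13,14]  [14,15]  [12,17]  [15,19]  [18,22]  [17,23]  [20,24]  [23,25]  [27,29]  [28,30]
[1,2] uncovered → point at 2; [7,9] uncovered → point at 9; [10,13] uncovered → point at 13; [14,15] uncovered → point at 15; [18,22] uncovered → point at 22; [23,25] uncovered → point at 25; [27,29] uncovered → point at 29.
Points: 2, 9, 13, 15, 22, 25, 29 (7 total).

7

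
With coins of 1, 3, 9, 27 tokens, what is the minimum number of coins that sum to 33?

3

33 = 1×27 + 2×3
Total coins = 1 + 2 = 3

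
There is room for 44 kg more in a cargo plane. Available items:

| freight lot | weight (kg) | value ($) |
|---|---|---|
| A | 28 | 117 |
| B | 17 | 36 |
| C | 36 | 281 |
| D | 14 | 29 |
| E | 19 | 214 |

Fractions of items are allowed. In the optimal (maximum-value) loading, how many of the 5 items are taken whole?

Ratios (sorted): E 11.26, C 7.81, A 4.18, B 2.12, D 2.07
take E (19 @ 214); take 25/36 of C → 195.14. Capacity used 44/44.
1 item(s) taken whole; one partial (take 25/36 of C).

1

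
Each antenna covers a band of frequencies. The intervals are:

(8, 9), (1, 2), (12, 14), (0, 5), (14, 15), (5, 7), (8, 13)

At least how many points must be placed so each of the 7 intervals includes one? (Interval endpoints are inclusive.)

4

Sorted: [1,2] [0,5] [5,7] [8,9] [8,13] [12,14] [14,15]
{[1,2],[0,5]} hit by 2; {[5,7]} hit by 7; {[8,9],[8,13]} hit by 9; {[12,14],[14,15]} hit by 14.
Points: 2, 7, 9, 14 (4 total).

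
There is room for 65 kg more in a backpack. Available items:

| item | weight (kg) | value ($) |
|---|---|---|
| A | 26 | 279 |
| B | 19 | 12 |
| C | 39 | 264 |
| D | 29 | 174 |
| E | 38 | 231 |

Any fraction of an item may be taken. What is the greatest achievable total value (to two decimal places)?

Sort by value per unit weight and fill in that order.
Ratios (sorted): A 10.73, C 6.77, E 6.08, D 6.00, B 0.63
take A (26 @ 279); take C (39 @ 264). Capacity used 65/65.
Total value = 543.00

543.00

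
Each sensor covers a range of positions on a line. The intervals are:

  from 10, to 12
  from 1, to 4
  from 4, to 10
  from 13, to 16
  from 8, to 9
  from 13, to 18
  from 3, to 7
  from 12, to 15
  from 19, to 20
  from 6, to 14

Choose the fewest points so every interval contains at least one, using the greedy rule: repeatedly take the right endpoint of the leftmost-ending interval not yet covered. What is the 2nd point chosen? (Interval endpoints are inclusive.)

Sort by right endpoint; whenever an interval is uncovered, place a point at its right end.
Sorted: [1,4] [3,7] [8,9] [4,10] [10,12] [6,14] [12,15] [13,16] [13,18] [19,20]
{[1,4],[3,7]} hit by 4; {[8,9],[4,10]} hit by 9; {[10,12],[6,14],[12,15]} hit by 12; {[13,16],[13,18]} hit by 16; {[19,20]} hit by 20.
Points: 4, 9, 12, 16, 20 (5 total).

9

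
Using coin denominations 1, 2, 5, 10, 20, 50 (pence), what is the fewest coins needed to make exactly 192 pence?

Greedy: take as many of the largest coin as possible, then repeat with the remainder.
192 = 3×50 + 2×20 + 1×2
Total coins = 3 + 2 + 1 = 6

6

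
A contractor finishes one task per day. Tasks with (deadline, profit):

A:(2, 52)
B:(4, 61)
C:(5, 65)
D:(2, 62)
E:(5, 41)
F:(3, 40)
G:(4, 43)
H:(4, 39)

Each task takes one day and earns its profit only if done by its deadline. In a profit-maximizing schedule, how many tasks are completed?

5

Take jobs in profit order; each goes to the latest open slot no later than its deadline.
By profit: C(d5,65), D(d2,62), B(d4,61), A(d2,52), G(d4,43), E(d5,41), F(d3,40), H(d4,39)
C→slot 5; D→slot 2; B→slot 4; A→slot 1; G→slot 3; E skipped; F skipped; H skipped.
5 of 8 scheduled.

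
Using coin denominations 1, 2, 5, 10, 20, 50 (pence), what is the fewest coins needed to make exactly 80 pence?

3

Greedy: take as many of the largest coin as possible, then repeat with the remainder.
80 − 1×50→30 − 1×20→10 − 1×10→0
Total coins = 1 + 1 + 1 = 3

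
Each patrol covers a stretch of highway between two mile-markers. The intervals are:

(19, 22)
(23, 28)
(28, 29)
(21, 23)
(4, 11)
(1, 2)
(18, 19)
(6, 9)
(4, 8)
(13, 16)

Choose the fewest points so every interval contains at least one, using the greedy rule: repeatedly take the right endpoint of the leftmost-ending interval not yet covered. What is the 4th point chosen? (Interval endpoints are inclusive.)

Sort by right endpoint; whenever an interval is uncovered, place a point at its right end.
By right end: [1,2]  [4,8]  [6,9]  [4,11]  [13,16]  [18,19]  [19,22]  [21,23]  [23,28]  [28,29]
[1,2] uncovered → point at 2; [4,8] uncovered → point at 8; [13,16] uncovered → point at 16; [18,19] uncovered → point at 19; [21,23] uncovered → point at 23; [28,29] uncovered → point at 29.
Points: 2, 8, 16, 19, 23, 29 (6 total).

19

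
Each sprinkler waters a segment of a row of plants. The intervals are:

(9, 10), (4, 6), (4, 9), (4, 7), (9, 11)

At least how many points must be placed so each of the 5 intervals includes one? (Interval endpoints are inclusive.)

Process intervals by earliest right end; each time one isn't hit yet, stab at its right endpoint.
By right end: [4,6]  [4,7]  [4,9]  [9,10]  [9,11]
[4,6] uncovered → point at 6; [9,10] uncovered → point at 10.
Points: 6, 10 (2 total).

2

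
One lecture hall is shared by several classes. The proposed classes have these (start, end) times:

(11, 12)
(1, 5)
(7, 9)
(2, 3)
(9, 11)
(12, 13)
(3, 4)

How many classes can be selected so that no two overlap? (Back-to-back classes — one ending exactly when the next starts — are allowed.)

6

Greedy by earliest finish: after sorting by end time, pick each interval compatible with the last pick.
Sorted by end: (2,3)  (3,4)  (1,5)  (7,9)  (9,11)  (11,12)  (12,13)
take (2,3); take (3,4); skip (1,5); take (7,9); take (9,11); take (11,12); take (12,13).
Selected 6 classes.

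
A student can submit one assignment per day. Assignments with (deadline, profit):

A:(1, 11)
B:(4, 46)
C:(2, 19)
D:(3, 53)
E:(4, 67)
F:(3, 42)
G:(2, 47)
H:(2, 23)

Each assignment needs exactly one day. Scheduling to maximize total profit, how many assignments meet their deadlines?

Sort by profit descending; place each in the latest free slot ≤ its deadline.
By profit: E(d4,67), D(d3,53), G(d2,47), B(d4,46), F(d3,42), H(d2,23), C(d2,19), A(d1,11)
E→slot 4; D→slot 3; G→slot 2; B→slot 1; F skipped; H skipped; C skipped; A skipped.
4 of 8 scheduled.

4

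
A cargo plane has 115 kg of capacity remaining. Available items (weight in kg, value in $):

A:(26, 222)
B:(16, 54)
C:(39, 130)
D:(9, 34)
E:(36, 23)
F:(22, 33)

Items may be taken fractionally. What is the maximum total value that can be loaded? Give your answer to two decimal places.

Order: A (222/26=8.54) > D (34/9=3.78) > B (54/16=3.38) > C (130/39=3.33) > F (33/22=1.50) > E (23/36=0.64)
Fill: take A (26 @ 222) → take D (9 @ 34) → take B (16 @ 54) → take C (39 @ 130) → take F (22 @ 33) → take 3/36 of E → 1.92; 115/115 used.
Total value = 474.92

474.92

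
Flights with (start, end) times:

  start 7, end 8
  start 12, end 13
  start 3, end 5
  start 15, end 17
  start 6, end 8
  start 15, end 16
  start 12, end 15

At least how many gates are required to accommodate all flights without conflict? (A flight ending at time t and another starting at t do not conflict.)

Events (time:±→running): 3:+→1 5:-→0 6:+→1 7:+→2 … peak 2.

2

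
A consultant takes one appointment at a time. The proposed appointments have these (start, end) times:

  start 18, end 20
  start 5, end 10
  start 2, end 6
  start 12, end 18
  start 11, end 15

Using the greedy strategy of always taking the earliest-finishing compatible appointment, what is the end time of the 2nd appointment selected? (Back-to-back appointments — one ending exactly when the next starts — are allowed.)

Sorted by end: (2,6)  (5,10)  (11,15)  (12,18)  (18,20)
take (2,6); take (11,15); take (18,20).
Selected: (2,6) (11,15) (18,20)

15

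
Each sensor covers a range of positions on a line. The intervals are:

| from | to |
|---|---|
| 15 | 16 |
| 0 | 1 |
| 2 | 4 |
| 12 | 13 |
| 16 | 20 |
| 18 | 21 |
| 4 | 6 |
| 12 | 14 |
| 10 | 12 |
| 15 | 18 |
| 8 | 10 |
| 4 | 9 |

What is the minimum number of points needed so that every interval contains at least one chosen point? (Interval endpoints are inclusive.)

Sort by right endpoint; whenever an interval is uncovered, place a point at its right end.
Sorted: [0,1] [2,4] [4,6] [4,9] [8,10] [10,12] [12,13] [12,14] [15,16] [15,18] [16,20] [18,21]
{[0,1]} hit by 1; {[2,4],[4,6],[4,9]} hit by 4; {[8,10],[10,12]} hit by 10; {[12,13],[12,14]} hit by 13; {[15,16],[15,18],[16,20]} hit by 16; {[18,21]} hit by 21.
Points: 1, 4, 10, 13, 16, 21 (6 total).

6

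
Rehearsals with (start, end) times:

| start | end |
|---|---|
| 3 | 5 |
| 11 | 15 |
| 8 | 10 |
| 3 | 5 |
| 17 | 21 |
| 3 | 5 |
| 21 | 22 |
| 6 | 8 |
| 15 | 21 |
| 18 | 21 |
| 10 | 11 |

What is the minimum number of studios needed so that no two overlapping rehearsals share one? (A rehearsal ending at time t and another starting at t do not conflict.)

3

The answer is the maximum number of intervals overlapping at any instant.
Events (time:±→running): 3:+→1 3:+→2 3:+→3 … peak 3.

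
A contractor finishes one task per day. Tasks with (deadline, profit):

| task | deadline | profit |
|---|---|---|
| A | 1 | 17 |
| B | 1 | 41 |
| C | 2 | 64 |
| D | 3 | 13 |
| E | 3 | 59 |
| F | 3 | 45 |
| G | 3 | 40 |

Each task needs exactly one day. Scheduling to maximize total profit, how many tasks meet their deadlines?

Sort by profit descending; place each in the latest free slot ≤ its deadline.
Profit order: C=64 E=59 F=45 B=41 G=40 A=17 D=13
Assign: C→slot 2, E→slot 3, F→slot 1, B skipped, G skipped, A skipped, D skipped.
Slots: [1:F] [2:C] [3:E]
3 of 7 scheduled.

3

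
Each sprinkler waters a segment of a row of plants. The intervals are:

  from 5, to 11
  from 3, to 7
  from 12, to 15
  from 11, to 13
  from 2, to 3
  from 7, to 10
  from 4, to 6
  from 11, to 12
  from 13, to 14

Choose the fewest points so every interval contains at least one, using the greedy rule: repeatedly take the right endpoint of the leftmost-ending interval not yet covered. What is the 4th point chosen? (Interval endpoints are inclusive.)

Sort by right endpoint; whenever an interval is uncovered, place a point at its right end.
Sorted: [2,3] [4,6] [3,7] [7,10] [5,11] [11,12] [11,13] [13,14] [12,15]
{[2,3]} hit by 3; {[4,6],[3,7]} hit by 6; {[7,10],[5,11]} hit by 10; {[11,12],[11,13]} hit by 12; {[13,14],[12,15]} hit by 14.
Points: 3, 6, 10, 12, 14 (5 total).

12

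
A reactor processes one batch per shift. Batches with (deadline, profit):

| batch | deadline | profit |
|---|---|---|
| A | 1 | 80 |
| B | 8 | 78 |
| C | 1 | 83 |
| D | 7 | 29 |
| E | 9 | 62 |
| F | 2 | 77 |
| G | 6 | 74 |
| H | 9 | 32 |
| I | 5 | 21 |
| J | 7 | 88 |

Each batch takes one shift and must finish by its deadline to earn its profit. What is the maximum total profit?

544

Take jobs in profit order; each goes to the latest open slot no later than its deadline.
Profit order: J=88 C=83 A=80 B=78 F=77 G=74 E=62 H=32 D=29 I=21
Assign: J→slot 7, C→slot 1, A skipped, B→slot 8, F→slot 2, G→slot 6, E→slot 9, H→slot 5, D→slot 4, I→slot 3.
Slots: [1:C] [2:F] [3:I] [4:D] [5:H] [6:G] [7:J] [8:B] [9:E]
Profit = 83 + 77 + 21 + 29 + 32 + 74 + 88 + 78 + 62 = 544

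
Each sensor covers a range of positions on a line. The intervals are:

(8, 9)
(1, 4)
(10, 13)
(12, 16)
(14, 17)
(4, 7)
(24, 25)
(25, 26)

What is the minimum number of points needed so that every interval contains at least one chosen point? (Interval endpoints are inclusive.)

5

By right end: [1,4]  [4,7]  [8,9]  [10,13]  [12,16]  [14,17]  [24,25]  [25,26]
[1,4] uncovered → point at 4; [8,9] uncovered → point at 9; [10,13] uncovered → point at 13; [14,17] uncovered → point at 17; [24,25] uncovered → point at 25.
Points: 4, 9, 13, 17, 25 (5 total).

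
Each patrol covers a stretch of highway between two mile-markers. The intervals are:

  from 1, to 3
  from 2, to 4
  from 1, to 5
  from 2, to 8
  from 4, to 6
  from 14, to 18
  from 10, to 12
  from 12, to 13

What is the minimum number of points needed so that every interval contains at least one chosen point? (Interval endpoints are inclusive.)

Sorted: [1,3] [2,4] [1,5] [4,6] [2,8] [10,12] [12,13] [14,18]
{[1,3],[2,4],[1,5]} hit by 3; {[4,6],[2,8]} hit by 6; {[10,12],[12,13]} hit by 12; {[14,18]} hit by 18.
Points: 3, 6, 12, 18 (4 total).

4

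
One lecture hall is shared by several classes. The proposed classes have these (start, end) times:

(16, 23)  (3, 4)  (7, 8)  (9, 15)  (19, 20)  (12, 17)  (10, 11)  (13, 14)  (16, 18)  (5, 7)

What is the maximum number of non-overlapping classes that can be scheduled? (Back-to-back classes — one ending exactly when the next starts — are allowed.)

Order by finish time; keep every interval that doesn't clash with the previous kept one.
By end time: (3,4), (5,7), (7,8), (10,11), (13,14), (9,15), (12,17), (16,18), (19,20), (16,23).
Pick (3,4); next start ≥ 4 → (5,7); next start ≥ 7 → (7,8); next start ≥ 8 → (10,11); next start ≥ 11 → (13,14); next start ≥ 14 → (16,18); next start ≥ 18 → (19,20).
Selected 7 classes.

7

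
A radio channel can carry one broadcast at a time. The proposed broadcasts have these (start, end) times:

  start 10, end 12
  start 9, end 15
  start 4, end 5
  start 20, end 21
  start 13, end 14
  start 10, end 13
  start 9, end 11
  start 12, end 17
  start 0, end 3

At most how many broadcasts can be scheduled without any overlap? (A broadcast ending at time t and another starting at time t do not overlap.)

5

Sort by end time and greedily take each interval whose start is ≥ the last chosen end.
By end time: (0,3), (4,5), (9,11), (10,12), (10,13), (13,14), (9,15), (12,17), (20,21).
Pick (0,3); next start ≥ 3 → (4,5); next start ≥ 5 → (9,11); next start ≥ 11 → (13,14); next start ≥ 14 → (20,21).
Selected 5 broadcasts.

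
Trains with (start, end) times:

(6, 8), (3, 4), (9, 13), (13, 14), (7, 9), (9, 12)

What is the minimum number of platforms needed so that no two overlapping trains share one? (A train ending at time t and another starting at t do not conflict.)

Events (time:±→running): 3:+→1 4:-→0 6:+→1 7:+→2 … peak 2.

2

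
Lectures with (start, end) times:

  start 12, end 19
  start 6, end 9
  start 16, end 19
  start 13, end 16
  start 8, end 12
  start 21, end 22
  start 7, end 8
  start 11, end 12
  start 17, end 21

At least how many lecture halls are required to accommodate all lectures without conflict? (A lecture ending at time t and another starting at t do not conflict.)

starts: [6, 7, 8, 11, 12, 13, 16, 17, 21]
ends:   [8, 9, 12, 12, 16, 19, 19, 21, 22]
s6→1 s7→2 e8→1 s8→2 e9→1 s11→2 e12→1 e12→0 s12→1 s13→2 e16→1 s16→2 s17→3  — peak 3.

3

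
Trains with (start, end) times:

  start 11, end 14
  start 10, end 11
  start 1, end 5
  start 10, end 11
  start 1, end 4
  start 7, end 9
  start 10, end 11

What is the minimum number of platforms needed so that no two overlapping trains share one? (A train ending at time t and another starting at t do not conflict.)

Events (time:±→running): 1:+→1 1:+→2 4:-→1 5:-→0 7:+→1 9:-→0 10:+→1 10:+→2 10:+→3 … peak 3.

3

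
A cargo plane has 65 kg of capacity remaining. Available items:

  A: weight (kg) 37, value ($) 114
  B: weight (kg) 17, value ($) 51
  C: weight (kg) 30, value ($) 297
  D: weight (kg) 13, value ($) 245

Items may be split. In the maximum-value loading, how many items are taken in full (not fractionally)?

Sort by value per unit weight and fill in that order.
Order: D (245/13=18.85) > C (297/30=9.90) > A (114/37=3.08) > B (51/17=3.00)
Fill: take D (13 @ 245) → take C (30 @ 297) → take 22/37 of A → 67.78; 65/65 used.
2 item(s) taken whole; one partial (take 22/37 of A).

2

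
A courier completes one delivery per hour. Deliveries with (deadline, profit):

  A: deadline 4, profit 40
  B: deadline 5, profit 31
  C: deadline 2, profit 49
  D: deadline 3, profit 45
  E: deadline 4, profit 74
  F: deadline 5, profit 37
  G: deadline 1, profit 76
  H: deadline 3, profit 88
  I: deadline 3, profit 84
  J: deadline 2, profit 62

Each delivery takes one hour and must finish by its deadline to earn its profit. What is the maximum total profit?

Take jobs in profit order; each goes to the latest open slot no later than its deadline.
Profit order: H=88 I=84 G=76 E=74 J=62 C=49 D=45 A=40 F=37 B=31
Assign: H→slot 3, I→slot 2, G→slot 1, E→slot 4, J skipped, C skipped, D skipped, A skipped, F→slot 5, B skipped.
Slots: [1:G] [2:I] [3:H] [4:E] [5:F]
Profit = 76 + 84 + 88 + 74 + 37 = 359

359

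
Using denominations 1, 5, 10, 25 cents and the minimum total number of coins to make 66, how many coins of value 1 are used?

1

66 = 2×25 + 1×10 + 1×5 + 1×1
Count of 1: 1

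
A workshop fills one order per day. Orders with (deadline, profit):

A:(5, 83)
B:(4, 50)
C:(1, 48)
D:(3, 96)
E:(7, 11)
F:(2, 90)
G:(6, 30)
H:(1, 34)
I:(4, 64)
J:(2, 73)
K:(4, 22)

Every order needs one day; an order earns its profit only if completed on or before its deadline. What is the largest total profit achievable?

447

Take jobs in profit order; each goes to the latest open slot no later than its deadline.
Profit order: D=96 F=90 A=83 J=73 I=64 B=50 C=48 H=34 G=30 K=22 E=11
Assign: D→slot 3, F→slot 2, A→slot 5, J→slot 1, I→slot 4, B skipped, C skipped, H skipped, G→slot 6, K skipped, E→slot 7.
Slots: [1:J] [2:F] [3:D] [4:I] [5:A] [6:G] [7:E]
Profit = 73 + 90 + 96 + 64 + 83 + 30 + 11 = 447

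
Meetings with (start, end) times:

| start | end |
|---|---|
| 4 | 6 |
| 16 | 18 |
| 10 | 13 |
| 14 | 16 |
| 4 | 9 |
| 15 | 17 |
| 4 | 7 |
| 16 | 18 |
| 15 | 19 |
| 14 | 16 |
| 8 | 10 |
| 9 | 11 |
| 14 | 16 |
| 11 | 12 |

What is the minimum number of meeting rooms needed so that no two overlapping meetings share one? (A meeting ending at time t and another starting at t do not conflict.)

starts: [4, 4, 4, 8, 9, 10, 11, 14, 14, 14, 15, 15, 16, 16]
ends:   [6, 7, 9, 10, 11, 12, 13, 16, 16, 16, 17, 18, 18, 19]
s4→1 s4→2 s4→3 e6→2 e7→1 s8→2 e9→1 s9→2 e10→1 s10→2 e11→1 s11→2 e12→1 e13→0 s14→1 s14→2 s14→3 s15→4 s15→5  — peak 5.

5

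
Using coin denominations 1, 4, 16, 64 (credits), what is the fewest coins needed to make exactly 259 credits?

259 = 4×64 + 3×1
Total coins = 4 + 3 = 7

7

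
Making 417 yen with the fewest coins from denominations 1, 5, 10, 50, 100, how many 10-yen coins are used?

Use the largest denomination that fits, subtract, and repeat.
417 − 4×100→17 − 1×10→7 − 1×5→2 − 2×1→0
Count of 10: 1

1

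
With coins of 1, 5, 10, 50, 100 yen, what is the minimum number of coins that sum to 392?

10

392 = 3×100 + 1×50 + 4×10 + 2×1
Total coins = 3 + 1 + 4 + 2 = 10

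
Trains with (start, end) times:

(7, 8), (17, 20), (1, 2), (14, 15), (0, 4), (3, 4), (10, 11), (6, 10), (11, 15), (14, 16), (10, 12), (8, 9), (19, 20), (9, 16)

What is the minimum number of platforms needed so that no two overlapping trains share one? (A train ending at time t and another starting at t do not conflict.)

4

starts: [0, 1, 3, 6, 7, 8, 9, 10, 10, 11, 14, 14, 17, 19]
ends:   [2, 4, 4, 8, 9, 10, 11, 12, 15, 15, 16, 16, 20, 20]
s0→1 s1→2 e2→1 s3→2 e4→1 e4→0 s6→1 s7→2 e8→1 s8→2 e9→1 s9→2 e10→1 s10→2 s10→3 e11→2 s11→3 e12→2 s14→3 s14→4  — peak 4.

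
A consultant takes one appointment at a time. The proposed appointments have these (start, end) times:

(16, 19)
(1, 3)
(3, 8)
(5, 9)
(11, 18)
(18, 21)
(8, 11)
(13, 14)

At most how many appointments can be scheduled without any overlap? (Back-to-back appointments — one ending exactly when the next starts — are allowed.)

Order by finish time; keep every interval that doesn't clash with the previous kept one.
Sorted by end: (1,3)  (3,8)  (5,9)  (8,11)  (13,14)  (11,18)  (16,19)  (18,21)
take (1,3); take (3,8); take (8,11); take (13,14); skip (11,18); take (16,19).
Selected 5 appointments.

5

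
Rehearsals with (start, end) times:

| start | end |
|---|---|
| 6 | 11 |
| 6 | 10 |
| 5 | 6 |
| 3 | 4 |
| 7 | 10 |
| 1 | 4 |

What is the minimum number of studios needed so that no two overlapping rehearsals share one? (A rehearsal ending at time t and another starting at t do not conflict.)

The answer is the maximum number of intervals overlapping at any instant.
Events (time:±→running): 1:+→1 3:+→2 4:-→1 4:-→0 5:+→1 6:-→0 6:+→1 6:+→2 7:+→3 … peak 3.

3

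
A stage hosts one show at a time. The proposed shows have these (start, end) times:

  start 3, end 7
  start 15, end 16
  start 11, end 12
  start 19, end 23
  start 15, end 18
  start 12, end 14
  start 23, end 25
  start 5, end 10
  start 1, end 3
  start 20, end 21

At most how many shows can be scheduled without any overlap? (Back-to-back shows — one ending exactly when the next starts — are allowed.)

7

Greedy by earliest finish: after sorting by end time, pick each interval compatible with the last pick.
Sorted by end: (1,3)  (3,7)  (5,10)  (11,12)  (12,14)  (15,16)  (15,18)  (20,21)  (19,23)  (23,25)
take (1,3); take (3,7); take (11,12); take (12,14); take (15,16); take (20,21); take (23,25).
Selected 7 shows.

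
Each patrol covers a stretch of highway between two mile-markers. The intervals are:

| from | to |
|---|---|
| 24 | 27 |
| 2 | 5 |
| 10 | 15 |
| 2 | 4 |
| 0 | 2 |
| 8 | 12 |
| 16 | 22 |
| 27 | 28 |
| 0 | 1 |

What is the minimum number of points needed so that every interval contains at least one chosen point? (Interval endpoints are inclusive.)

Process intervals by earliest right end; each time one isn't hit yet, stab at its right endpoint.
By right end: [0,1]  [0,2]  [2,4]  [2,5]  [8,12]  [10,15]  [16,22]  [24,27]  [27,28]
[0,1] uncovered → point at 1; [2,4] uncovered → point at 4; [8,12] uncovered → point at 12; [16,22] uncovered → point at 22; [24,27] uncovered → point at 27.
Points: 1, 4, 12, 22, 27 (5 total).

5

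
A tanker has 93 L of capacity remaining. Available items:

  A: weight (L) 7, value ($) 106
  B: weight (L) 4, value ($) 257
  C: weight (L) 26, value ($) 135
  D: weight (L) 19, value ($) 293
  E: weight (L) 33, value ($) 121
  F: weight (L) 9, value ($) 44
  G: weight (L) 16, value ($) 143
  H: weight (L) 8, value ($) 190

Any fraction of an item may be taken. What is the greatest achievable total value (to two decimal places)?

Sort by value per unit weight and fill in that order.
Ratios (sorted): B 64.25, H 23.75, D 15.42, A 15.14, G 8.94, C 5.19, F 4.89, E 3.67
take B (4 @ 257); take H (8 @ 190); take D (19 @ 293); take A (7 @ 106); take G (16 @ 143); take C (26 @ 135); take F (9 @ 44); take 4/33 of E → 14.67. Capacity used 93/93.
Total value = 1182.67

1182.67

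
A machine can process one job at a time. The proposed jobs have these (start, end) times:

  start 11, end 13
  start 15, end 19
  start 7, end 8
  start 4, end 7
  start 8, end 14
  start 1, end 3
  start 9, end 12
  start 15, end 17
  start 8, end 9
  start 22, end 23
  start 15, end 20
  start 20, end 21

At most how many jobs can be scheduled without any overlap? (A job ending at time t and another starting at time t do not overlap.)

8

Sort by end time and greedily take each interval whose start is ≥ the last chosen end.
By end time: (1,3), (4,7), (7,8), (8,9), (9,12), (11,13), (8,14), (15,17), (15,19), (15,20), (20,21), (22,23).
Pick (1,3); next start ≥ 3 → (4,7); next start ≥ 7 → (7,8); next start ≥ 8 → (8,9); next start ≥ 9 → (9,12); next start ≥ 12 → (15,17); next start ≥ 17 → (20,21); next start ≥ 21 → (22,23).
Selected 8 jobs.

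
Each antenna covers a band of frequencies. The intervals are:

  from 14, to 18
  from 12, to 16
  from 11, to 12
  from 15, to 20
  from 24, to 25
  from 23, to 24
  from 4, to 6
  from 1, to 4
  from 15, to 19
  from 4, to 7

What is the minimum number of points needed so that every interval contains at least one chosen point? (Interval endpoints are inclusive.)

By right end: [1,4]  [4,6]  [4,7]  [11,12]  [12,16]  [14,18]  [15,19]  [15,20]  [23,24]  [24,25]
[1,4] uncovered → point at 4; [11,12] uncovered → point at 12; [14,18] uncovered → point at 18; [23,24] uncovered → point at 24.
Points: 4, 12, 18, 24 (4 total).

4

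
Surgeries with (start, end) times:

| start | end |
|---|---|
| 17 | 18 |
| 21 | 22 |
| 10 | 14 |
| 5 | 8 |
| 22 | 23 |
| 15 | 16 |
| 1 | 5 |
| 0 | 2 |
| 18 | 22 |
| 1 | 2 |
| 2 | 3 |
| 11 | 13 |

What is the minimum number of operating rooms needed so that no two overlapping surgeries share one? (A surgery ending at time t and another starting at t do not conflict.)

The answer is the maximum number of intervals overlapping at any instant.
Events (time:±→running): 0:+→1 1:+→2 1:+→3 … peak 3.

3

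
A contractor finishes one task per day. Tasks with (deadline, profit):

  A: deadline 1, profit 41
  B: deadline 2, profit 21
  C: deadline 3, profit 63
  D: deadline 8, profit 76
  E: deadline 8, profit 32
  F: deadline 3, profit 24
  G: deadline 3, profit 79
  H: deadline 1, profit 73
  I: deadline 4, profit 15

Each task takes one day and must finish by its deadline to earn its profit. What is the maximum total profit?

338

Sort by profit descending; place each in the latest free slot ≤ its deadline.
By profit: G(d3,79), D(d8,76), H(d1,73), C(d3,63), A(d1,41), E(d8,32), F(d3,24), B(d2,21), I(d4,15)
G→slot 3; D→slot 8; H→slot 1; C→slot 2; A skipped; E→slot 7; F skipped; B skipped; I→slot 4.
Profit = 73 + 63 + 79 + 15 + 32 + 76 = 338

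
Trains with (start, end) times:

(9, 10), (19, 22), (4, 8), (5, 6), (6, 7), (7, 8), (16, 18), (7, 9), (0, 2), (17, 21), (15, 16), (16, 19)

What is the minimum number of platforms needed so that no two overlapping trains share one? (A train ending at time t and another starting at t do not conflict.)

The answer is the maximum number of intervals overlapping at any instant.
starts: [0, 4, 5, 6, 7, 7, 9, 15, 16, 16, 17, 19]
ends:   [2, 6, 7, 8, 8, 9, 10, 16, 18, 19, 21, 22]
s0→1 e2→0 s4→1 s5→2 e6→1 s6→2 e7→1 s7→2 s7→3  — peak 3.

3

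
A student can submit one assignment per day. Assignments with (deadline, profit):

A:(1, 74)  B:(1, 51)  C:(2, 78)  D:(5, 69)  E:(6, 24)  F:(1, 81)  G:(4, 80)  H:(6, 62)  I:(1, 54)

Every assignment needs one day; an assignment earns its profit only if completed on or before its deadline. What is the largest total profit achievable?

394

Sort by profit descending; place each in the latest free slot ≤ its deadline.
Profit order: F=81 G=80 C=78 A=74 D=69 H=62 I=54 B=51 E=24
Assign: F→slot 1, G→slot 4, C→slot 2, A skipped, D→slot 5, H→slot 6, I skipped, B skipped, E→slot 3.
Slots: [1:F] [2:C] [3:E] [4:G] [5:D] [6:H]
Profit = 81 + 78 + 24 + 80 + 69 + 62 = 394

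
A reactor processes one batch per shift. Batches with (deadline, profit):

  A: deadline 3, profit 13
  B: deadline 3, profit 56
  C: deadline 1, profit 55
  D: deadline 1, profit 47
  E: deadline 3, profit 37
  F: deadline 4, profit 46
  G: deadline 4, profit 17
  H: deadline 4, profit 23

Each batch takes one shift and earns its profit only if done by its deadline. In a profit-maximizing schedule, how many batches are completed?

Sort by profit descending; place each in the latest free slot ≤ its deadline.
Profit order: B=56 C=55 D=47 F=46 E=37 H=23 G=17 A=13
Assign: B→slot 3, C→slot 1, D skipped, F→slot 4, E→slot 2, H skipped, G skipped, A skipped.
Slots: [1:C] [2:E] [3:B] [4:F]
4 of 8 scheduled.

4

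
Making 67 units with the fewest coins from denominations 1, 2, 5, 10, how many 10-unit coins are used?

6

Use the largest denomination that fits, subtract, and repeat.
67 = 6×10 + 1×5 + 1×2
Count of 10: 6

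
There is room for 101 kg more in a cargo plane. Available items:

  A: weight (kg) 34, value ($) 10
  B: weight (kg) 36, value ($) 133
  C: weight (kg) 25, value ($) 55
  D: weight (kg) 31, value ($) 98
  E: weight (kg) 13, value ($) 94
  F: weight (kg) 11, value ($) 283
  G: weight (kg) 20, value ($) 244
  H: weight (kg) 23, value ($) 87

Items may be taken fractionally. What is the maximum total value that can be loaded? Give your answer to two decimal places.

Greedy by value/weight ratio, highest first.
Order: F (283/11=25.73) > G (244/20=12.20) > E (94/13=7.23) > H (87/23=3.78) > B (133/36=3.69) > D (98/31=3.16) > C (55/25=2.20) > A (10/34=0.29)
Fill: take F (11 @ 283) → take G (20 @ 244) → take E (13 @ 94) → take H (23 @ 87) → take 34/36 of B → 125.61; 101/101 used.
Total value = 833.61

833.61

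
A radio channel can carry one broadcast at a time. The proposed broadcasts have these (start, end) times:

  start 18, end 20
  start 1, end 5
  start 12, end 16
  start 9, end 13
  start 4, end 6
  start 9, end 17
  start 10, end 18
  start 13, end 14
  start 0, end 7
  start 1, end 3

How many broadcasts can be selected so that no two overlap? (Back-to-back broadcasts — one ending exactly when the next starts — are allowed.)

Greedy by earliest finish: after sorting by end time, pick each interval compatible with the last pick.
By end time: (1,3), (1,5), (4,6), (0,7), (9,13), (13,14), (12,16), (9,17), (10,18), (18,20).
Pick (1,3); next start ≥ 3 → (4,6); next start ≥ 6 → (9,13); next start ≥ 13 → (13,14); next start ≥ 14 → (18,20).
Selected 5 broadcasts.

5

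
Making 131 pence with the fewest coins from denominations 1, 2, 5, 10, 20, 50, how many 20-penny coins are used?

1

Use the largest denomination that fits, subtract, and repeat.
131 − 2×50→31 − 1×20→11 − 1×10→1 − 1×1→0
Count of 20: 1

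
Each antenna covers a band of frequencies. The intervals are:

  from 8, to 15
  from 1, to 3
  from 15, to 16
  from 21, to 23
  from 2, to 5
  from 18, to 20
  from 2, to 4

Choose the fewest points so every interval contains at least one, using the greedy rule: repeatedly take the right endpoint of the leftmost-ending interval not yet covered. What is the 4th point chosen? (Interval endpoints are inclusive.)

23

Sort by right endpoint; whenever an interval is uncovered, place a point at its right end.
By right end: [1,3]  [2,4]  [2,5]  [8,15]  [15,16]  [18,20]  [21,23]
[1,3] uncovered → point at 3; [8,15] uncovered → point at 15; [18,20] uncovered → point at 20; [21,23] uncovered → point at 23.
Points: 3, 15, 20, 23 (4 total).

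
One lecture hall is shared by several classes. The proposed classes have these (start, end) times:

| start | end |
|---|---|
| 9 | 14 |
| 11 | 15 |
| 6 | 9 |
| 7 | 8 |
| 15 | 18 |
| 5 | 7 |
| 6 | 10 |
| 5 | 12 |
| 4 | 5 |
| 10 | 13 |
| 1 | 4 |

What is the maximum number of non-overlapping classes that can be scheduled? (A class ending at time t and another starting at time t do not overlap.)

Order by finish time; keep every interval that doesn't clash with the previous kept one.
Sorted by end: (1,4)  (4,5)  (5,7)  (7,8)  (6,9)  (6,10)  (5,12)  (10,13)  (9,14)  (11,15)  (15,18)
take (1,4); take (4,5); take (5,7); take (7,8); take (10,13); take (15,18).
Selected 6 classes.

6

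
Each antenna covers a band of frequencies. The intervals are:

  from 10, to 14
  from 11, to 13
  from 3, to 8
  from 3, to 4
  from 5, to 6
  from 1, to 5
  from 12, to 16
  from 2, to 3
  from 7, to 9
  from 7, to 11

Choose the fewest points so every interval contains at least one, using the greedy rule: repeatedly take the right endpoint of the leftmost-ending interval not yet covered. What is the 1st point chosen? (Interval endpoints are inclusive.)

Sorted: [2,3] [3,4] [1,5] [5,6] [3,8] [7,9] [7,11] [11,13] [10,14] [12,16]
{[2,3],[3,4],[1,5]} hit by 3; {[5,6],[3,8]} hit by 6; {[7,9],[7,11]} hit by 9; {[11,13],[10,14],[12,16]} hit by 13.
Points: 3, 6, 9, 13 (4 total).

3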